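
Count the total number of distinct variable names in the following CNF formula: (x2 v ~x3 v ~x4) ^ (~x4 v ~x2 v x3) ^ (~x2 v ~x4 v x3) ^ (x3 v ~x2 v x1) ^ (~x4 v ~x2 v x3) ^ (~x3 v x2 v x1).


Identify each distinct variable in the formula.
Variables found: x1, x2, x3, x4.
Total distinct variables = 4.

4


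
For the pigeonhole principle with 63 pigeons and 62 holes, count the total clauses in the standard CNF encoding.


The PHP encoding has two parts:
1) At-least-one-hole clauses: 63 (one per pigeon, each with 62 literals).
2) At-most-one-pigeon-per-hole clauses: 62 holes * C(63,2) = 62 * 1953 = 121086.
Total clauses = 63 + 121086 = 121149.

121149


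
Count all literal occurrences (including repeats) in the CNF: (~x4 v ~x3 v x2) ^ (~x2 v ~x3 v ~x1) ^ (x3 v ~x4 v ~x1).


Clause lengths: 3, 3, 3.
Sum = 3 + 3 + 3 = 9.

9


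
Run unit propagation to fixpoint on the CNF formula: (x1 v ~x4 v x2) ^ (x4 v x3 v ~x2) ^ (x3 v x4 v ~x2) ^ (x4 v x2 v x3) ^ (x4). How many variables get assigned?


Unit propagation repeatedly assigns the literal in any unit clause, then simplifies.
Assignments in order: x4 = T.
No further unit clauses remain.
Total variables assigned = 1.

1


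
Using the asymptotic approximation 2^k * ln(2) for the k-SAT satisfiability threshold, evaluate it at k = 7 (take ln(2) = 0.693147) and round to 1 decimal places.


Using the asymptotic formula: threshold ~ 2^k * ln(2).
2^7 = 128.
128 * 0.693147 = 88.7.

88.7


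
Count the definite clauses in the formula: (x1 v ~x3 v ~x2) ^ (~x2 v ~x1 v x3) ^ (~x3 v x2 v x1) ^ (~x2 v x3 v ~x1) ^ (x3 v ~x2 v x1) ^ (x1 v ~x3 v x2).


A definite clause has exactly one positive literal.
Clause 1: 1 positive -> definite
Clause 2: 1 positive -> definite
Clause 3: 2 positive -> not definite
Clause 4: 1 positive -> definite
Clause 5: 2 positive -> not definite
Clause 6: 2 positive -> not definite
Definite clause count = 3.

3


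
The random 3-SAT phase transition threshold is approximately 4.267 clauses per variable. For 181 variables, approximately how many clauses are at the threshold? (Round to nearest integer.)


The 3-SAT phase transition occurs at approximately 4.267 clauses per variable.
m = 4.267 * 181 = 772.327.
Rounded to nearest integer: 772.

772


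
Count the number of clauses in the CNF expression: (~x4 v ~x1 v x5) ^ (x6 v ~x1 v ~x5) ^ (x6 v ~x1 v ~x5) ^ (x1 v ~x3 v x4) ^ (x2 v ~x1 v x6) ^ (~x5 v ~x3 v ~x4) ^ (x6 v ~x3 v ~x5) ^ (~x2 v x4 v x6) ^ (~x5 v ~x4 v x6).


Each group enclosed in parentheses joined by ^ is one clause.
Counting the conjuncts: 9 clauses.

9


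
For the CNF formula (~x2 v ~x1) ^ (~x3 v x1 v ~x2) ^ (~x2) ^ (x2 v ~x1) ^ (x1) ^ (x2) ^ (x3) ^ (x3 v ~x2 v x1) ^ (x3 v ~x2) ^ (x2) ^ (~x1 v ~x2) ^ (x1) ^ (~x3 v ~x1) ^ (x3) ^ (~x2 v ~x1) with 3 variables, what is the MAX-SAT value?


Enumerate all 8 truth assignments.
For each, count how many of the 15 clauses are satisfied.
The formula is not fully satisfiable, so the maximum is below 15.
Maximum simultaneously satisfiable clauses = 11.

11


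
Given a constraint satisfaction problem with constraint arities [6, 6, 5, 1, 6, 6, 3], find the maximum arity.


The arities are: 6, 6, 5, 1, 6, 6, 3.
Scan for the maximum value.
Maximum arity = 6.

6


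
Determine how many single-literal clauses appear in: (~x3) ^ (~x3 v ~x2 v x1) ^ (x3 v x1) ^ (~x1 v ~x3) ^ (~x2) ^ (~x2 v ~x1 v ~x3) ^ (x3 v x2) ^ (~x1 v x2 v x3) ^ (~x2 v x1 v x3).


A unit clause contains exactly one literal.
Unit clauses found: (~x3), (~x2).
Count = 2.

2


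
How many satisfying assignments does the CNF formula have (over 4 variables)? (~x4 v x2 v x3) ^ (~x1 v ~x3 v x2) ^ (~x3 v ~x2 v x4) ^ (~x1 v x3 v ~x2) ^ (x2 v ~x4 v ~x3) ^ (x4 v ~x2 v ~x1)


Enumerate all 16 truth assignments over 4 variables.
Test each against every clause.
Satisfying assignments found: 7.

7


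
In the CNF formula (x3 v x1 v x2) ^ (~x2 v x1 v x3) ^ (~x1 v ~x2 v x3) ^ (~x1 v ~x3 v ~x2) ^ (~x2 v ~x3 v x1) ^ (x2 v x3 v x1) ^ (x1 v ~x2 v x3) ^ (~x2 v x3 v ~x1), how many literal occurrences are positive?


Scan each clause for unnegated literals.
Clause 1: 3 positive; Clause 2: 2 positive; Clause 3: 1 positive; Clause 4: 0 positive; Clause 5: 1 positive; Clause 6: 3 positive; Clause 7: 2 positive; Clause 8: 1 positive.
Total positive literal occurrences = 13.

13


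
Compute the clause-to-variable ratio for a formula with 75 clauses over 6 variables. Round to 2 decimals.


Clause-to-variable ratio = clauses / variables.
75 / 6 = 12.5.

12.5


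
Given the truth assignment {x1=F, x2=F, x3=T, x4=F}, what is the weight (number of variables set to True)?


The weight is the number of variables assigned True.
True variables: x3.
Weight = 1.

1


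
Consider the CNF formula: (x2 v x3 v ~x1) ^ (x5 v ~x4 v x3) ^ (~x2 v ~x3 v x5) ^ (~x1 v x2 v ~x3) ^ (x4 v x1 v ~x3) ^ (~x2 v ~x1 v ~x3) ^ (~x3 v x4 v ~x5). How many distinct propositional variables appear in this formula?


Identify each distinct variable in the formula.
Variables found: x1, x2, x3, x4, x5.
Total distinct variables = 5.

5


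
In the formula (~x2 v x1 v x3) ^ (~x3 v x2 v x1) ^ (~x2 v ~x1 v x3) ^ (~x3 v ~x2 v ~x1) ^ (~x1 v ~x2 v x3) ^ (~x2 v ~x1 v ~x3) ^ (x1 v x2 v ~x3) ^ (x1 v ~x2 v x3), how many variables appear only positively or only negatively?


A pure literal appears in only one polarity across all clauses.
No pure literals found.
Count = 0.

0


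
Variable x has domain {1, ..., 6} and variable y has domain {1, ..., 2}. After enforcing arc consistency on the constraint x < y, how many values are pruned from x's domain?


For the constraint x < y, x needs a supporting value in y's domain.
x can be at most 1 (one less than y's maximum).
Valid x values from domain: 1 out of 6.
Pruned = 6 - 1 = 5.

5


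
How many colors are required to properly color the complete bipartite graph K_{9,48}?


K_{9,48} is bipartite by definition: the two parts are independent sets, with every edge crossing between them.
Color all vertices in one part with color 1 and all vertices in the other part with color 2.
Since the graph has at least one edge, one color does not suffice.
Chromatic number = 2.

2


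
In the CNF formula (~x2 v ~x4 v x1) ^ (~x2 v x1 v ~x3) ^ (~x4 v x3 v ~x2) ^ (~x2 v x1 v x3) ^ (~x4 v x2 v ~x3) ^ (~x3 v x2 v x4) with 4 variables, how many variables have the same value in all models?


Find all satisfying assignments: 7 model(s).
Check which variables have the same value in every model.
No variable is fixed across all models.
Backbone size = 0.

0


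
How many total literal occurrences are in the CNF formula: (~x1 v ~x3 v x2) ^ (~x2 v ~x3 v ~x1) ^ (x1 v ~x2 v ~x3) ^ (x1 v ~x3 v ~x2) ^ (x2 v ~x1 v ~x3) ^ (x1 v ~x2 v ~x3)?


Clause lengths: 3, 3, 3, 3, 3, 3.
Sum = 3 + 3 + 3 + 3 + 3 + 3 = 18.

18


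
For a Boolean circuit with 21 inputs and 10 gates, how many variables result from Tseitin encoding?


The Tseitin transformation introduces one auxiliary variable per gate.
Total variables = inputs + gates = 21 + 10 = 31.

31


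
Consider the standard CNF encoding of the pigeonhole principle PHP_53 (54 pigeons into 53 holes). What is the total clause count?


The PHP encoding has two parts:
1) At-least-one-hole clauses: 54 (one per pigeon, each with 53 literals).
2) At-most-one-pigeon-per-hole clauses: 53 holes * C(54,2) = 53 * 1431 = 75843.
Total clauses = 54 + 75843 = 75897.

75897


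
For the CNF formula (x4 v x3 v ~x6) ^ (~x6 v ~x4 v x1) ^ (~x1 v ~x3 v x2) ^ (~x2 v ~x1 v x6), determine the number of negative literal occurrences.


Scan each clause for negated literals.
Clause 1: 1 negative; Clause 2: 2 negative; Clause 3: 2 negative; Clause 4: 2 negative.
Total negative literal occurrences = 7.

7


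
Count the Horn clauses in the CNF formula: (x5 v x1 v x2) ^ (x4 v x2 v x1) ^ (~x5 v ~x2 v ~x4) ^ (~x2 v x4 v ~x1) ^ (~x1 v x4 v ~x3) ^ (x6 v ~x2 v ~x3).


A Horn clause has at most one positive literal.
Clause 1: 3 positive lit(s) -> not Horn
Clause 2: 3 positive lit(s) -> not Horn
Clause 3: 0 positive lit(s) -> Horn
Clause 4: 1 positive lit(s) -> Horn
Clause 5: 1 positive lit(s) -> Horn
Clause 6: 1 positive lit(s) -> Horn
Total Horn clauses = 4.

4


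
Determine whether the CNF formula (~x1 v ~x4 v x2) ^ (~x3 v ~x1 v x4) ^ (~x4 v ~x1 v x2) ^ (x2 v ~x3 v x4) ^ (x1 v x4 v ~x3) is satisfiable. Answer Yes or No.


Check all 16 possible truth assignments.
Number of satisfying assignments found: 10.
The formula is satisfiable.

Yes


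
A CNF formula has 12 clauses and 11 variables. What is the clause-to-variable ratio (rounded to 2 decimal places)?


Clause-to-variable ratio = clauses / variables.
12 / 11 = 1.09.

1.09


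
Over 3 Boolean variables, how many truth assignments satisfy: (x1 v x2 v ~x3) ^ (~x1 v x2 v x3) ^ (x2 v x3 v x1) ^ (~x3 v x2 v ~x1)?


Enumerate all 8 truth assignments over 3 variables.
Test each against every clause.
Satisfying assignments found: 4.

4


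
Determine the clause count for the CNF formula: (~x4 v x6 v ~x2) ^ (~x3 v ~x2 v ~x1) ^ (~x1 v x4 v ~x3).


Each group enclosed in parentheses joined by ^ is one clause.
Counting the conjuncts: 3 clauses.

3


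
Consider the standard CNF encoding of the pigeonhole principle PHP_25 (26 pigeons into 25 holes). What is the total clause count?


The PHP encoding has two parts:
1) At-least-one-hole clauses: 26 (one per pigeon, each with 25 literals).
2) At-most-one-pigeon-per-hole clauses: 25 holes * C(26,2) = 25 * 325 = 8125.
Total clauses = 26 + 8125 = 8151.

8151


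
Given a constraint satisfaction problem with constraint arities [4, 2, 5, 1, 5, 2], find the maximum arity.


The arities are: 4, 2, 5, 1, 5, 2.
Scan for the maximum value.
Maximum arity = 5.

5


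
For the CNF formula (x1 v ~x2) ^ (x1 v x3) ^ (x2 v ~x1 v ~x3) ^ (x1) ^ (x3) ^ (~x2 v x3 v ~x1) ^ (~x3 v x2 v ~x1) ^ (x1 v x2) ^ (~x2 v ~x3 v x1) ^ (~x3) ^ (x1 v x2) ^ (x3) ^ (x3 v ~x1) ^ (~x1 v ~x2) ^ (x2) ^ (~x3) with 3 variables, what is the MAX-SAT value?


Enumerate all 8 truth assignments.
For each, count how many of the 16 clauses are satisfied.
The formula is not fully satisfiable, so the maximum is below 16.
Maximum simultaneously satisfiable clauses = 13.

13


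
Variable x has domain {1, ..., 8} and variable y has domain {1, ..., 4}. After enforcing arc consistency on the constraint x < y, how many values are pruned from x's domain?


For the constraint x < y, x needs a supporting value in y's domain.
x can be at most 3 (one less than y's maximum).
Valid x values from domain: 3 out of 8.
Pruned = 8 - 3 = 5.

5


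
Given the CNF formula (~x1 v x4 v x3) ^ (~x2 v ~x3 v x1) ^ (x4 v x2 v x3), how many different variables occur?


Identify each distinct variable in the formula.
Variables found: x1, x2, x3, x4.
Total distinct variables = 4.

4


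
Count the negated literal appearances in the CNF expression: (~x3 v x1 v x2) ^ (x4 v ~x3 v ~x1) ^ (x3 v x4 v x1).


Scan each clause for negated literals.
Clause 1: 1 negative; Clause 2: 2 negative; Clause 3: 0 negative.
Total negative literal occurrences = 3.

3


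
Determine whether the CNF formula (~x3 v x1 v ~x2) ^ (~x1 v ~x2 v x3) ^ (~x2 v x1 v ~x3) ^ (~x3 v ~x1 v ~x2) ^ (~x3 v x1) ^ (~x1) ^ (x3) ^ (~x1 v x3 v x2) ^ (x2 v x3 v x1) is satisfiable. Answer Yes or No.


Check all 8 possible truth assignments.
Number of satisfying assignments found: 0.
The formula is unsatisfiable.

No


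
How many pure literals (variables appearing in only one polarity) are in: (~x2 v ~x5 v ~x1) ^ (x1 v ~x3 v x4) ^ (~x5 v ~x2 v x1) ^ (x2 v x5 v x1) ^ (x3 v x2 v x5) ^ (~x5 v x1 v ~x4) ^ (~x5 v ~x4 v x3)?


A pure literal appears in only one polarity across all clauses.
No pure literals found.
Count = 0.

0


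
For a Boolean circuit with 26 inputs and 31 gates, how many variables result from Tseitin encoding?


The Tseitin transformation introduces one auxiliary variable per gate.
Total variables = inputs + gates = 26 + 31 = 57.

57


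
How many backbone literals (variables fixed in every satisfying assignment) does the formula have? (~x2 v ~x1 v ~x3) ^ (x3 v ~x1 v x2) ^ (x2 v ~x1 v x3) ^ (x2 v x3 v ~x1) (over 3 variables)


Find all satisfying assignments: 6 model(s).
Check which variables have the same value in every model.
No variable is fixed across all models.
Backbone size = 0.

0


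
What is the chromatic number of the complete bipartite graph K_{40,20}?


K_{40,20} is bipartite by definition: the two parts are independent sets, with every edge crossing between them.
Color all vertices in one part with color 1 and all vertices in the other part with color 2.
Since the graph has at least one edge, one color does not suffice.
Chromatic number = 2.

2


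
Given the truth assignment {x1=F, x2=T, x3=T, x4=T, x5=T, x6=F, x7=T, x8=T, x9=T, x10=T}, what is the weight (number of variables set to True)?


The weight is the number of variables assigned True.
True variables: x2, x3, x4, x5, x7, x8, x9, x10.
Weight = 8.

8


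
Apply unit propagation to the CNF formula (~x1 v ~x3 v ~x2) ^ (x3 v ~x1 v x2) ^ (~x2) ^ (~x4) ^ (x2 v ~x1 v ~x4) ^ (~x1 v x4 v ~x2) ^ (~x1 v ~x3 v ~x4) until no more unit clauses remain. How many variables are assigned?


Unit propagation repeatedly assigns the literal in any unit clause, then simplifies.
Assignments in order: x2 = F, x4 = F.
No further unit clauses remain.
Total variables assigned = 2.

2


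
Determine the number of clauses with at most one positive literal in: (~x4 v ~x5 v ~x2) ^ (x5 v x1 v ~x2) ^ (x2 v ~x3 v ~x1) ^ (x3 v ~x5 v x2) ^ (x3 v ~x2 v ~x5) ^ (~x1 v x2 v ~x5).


A Horn clause has at most one positive literal.
Clause 1: 0 positive lit(s) -> Horn
Clause 2: 2 positive lit(s) -> not Horn
Clause 3: 1 positive lit(s) -> Horn
Clause 4: 2 positive lit(s) -> not Horn
Clause 5: 1 positive lit(s) -> Horn
Clause 6: 1 positive lit(s) -> Horn
Total Horn clauses = 4.

4


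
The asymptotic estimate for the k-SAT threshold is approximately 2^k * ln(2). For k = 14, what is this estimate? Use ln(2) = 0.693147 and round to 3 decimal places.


Using the asymptotic formula: threshold ~ 2^k * ln(2).
2^14 = 16384.
16384 * 0.693147 = 11356.52.

11356.52


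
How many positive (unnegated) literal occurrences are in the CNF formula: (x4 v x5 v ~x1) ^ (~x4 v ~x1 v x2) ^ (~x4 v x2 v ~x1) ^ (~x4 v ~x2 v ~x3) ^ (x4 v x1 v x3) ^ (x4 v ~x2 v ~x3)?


Scan each clause for unnegated literals.
Clause 1: 2 positive; Clause 2: 1 positive; Clause 3: 1 positive; Clause 4: 0 positive; Clause 5: 3 positive; Clause 6: 1 positive.
Total positive literal occurrences = 8.

8


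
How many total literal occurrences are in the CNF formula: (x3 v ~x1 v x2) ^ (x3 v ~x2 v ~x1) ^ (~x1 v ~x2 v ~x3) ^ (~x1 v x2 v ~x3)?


Clause lengths: 3, 3, 3, 3.
Sum = 3 + 3 + 3 + 3 = 12.

12


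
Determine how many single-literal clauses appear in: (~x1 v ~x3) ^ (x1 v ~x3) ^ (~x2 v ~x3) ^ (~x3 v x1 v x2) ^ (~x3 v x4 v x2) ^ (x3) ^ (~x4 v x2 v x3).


A unit clause contains exactly one literal.
Unit clauses found: (x3).
Count = 1.

1


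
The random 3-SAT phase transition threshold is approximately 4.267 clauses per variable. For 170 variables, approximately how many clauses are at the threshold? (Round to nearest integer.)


The 3-SAT phase transition occurs at approximately 4.267 clauses per variable.
m = 4.267 * 170 = 725.39.
Rounded to nearest integer: 725.

725


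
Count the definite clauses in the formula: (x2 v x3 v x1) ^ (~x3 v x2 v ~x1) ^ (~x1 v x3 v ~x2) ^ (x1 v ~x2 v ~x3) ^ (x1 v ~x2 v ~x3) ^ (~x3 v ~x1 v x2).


A definite clause has exactly one positive literal.
Clause 1: 3 positive -> not definite
Clause 2: 1 positive -> definite
Clause 3: 1 positive -> definite
Clause 4: 1 positive -> definite
Clause 5: 1 positive -> definite
Clause 6: 1 positive -> definite
Definite clause count = 5.

5


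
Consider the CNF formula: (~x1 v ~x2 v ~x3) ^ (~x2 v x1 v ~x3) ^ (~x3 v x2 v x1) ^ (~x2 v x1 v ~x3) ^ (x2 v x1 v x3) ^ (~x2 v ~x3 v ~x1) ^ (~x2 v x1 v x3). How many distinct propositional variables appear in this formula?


Identify each distinct variable in the formula.
Variables found: x1, x2, x3.
Total distinct variables = 3.

3


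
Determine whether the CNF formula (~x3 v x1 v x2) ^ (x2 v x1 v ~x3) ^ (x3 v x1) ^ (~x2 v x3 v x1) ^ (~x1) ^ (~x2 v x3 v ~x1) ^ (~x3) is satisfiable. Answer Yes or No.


Check all 8 possible truth assignments.
Number of satisfying assignments found: 0.
The formula is unsatisfiable.

No


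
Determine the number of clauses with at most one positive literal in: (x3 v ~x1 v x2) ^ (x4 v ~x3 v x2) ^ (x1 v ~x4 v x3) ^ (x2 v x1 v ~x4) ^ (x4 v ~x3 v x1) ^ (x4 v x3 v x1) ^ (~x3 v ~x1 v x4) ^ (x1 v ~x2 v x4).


A Horn clause has at most one positive literal.
Clause 1: 2 positive lit(s) -> not Horn
Clause 2: 2 positive lit(s) -> not Horn
Clause 3: 2 positive lit(s) -> not Horn
Clause 4: 2 positive lit(s) -> not Horn
Clause 5: 2 positive lit(s) -> not Horn
Clause 6: 3 positive lit(s) -> not Horn
Clause 7: 1 positive lit(s) -> Horn
Clause 8: 2 positive lit(s) -> not Horn
Total Horn clauses = 1.

1


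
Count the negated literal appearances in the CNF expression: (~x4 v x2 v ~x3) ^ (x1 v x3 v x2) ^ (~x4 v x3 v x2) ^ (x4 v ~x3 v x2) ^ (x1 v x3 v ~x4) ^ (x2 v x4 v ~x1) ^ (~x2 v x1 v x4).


Scan each clause for negated literals.
Clause 1: 2 negative; Clause 2: 0 negative; Clause 3: 1 negative; Clause 4: 1 negative; Clause 5: 1 negative; Clause 6: 1 negative; Clause 7: 1 negative.
Total negative literal occurrences = 7.

7


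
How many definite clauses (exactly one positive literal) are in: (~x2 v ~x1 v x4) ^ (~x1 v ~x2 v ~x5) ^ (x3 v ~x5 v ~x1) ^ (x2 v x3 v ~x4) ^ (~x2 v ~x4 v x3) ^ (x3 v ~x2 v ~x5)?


A definite clause has exactly one positive literal.
Clause 1: 1 positive -> definite
Clause 2: 0 positive -> not definite
Clause 3: 1 positive -> definite
Clause 4: 2 positive -> not definite
Clause 5: 1 positive -> definite
Clause 6: 1 positive -> definite
Definite clause count = 4.

4


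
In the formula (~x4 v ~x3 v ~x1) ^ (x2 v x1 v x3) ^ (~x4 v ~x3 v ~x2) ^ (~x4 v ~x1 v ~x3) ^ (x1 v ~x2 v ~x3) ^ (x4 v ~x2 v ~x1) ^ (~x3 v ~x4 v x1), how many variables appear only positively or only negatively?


A pure literal appears in only one polarity across all clauses.
No pure literals found.
Count = 0.

0


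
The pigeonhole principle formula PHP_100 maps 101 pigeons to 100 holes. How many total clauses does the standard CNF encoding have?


The PHP encoding has two parts:
1) At-least-one-hole clauses: 101 (one per pigeon, each with 100 literals).
2) At-most-one-pigeon-per-hole clauses: 100 holes * C(101,2) = 100 * 5050 = 505000.
Total clauses = 101 + 505000 = 505101.

505101


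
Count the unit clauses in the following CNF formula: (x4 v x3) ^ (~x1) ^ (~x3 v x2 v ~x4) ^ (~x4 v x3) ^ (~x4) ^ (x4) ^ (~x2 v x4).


A unit clause contains exactly one literal.
Unit clauses found: (~x1), (~x4), (x4).
Count = 3.

3


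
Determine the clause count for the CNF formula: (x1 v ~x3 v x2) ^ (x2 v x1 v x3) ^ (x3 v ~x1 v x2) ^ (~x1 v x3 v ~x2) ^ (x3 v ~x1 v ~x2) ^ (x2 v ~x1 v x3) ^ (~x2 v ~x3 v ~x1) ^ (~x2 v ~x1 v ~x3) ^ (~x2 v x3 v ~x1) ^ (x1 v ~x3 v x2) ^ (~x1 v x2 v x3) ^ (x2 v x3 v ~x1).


Each group enclosed in parentheses joined by ^ is one clause.
Counting the conjuncts: 12 clauses.

12


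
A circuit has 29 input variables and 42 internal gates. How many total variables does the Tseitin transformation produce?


The Tseitin transformation introduces one auxiliary variable per gate.
Total variables = inputs + gates = 29 + 42 = 71.

71


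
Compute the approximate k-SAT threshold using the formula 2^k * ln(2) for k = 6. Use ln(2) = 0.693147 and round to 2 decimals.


Using the asymptotic formula: threshold ~ 2^k * ln(2).
2^6 = 64.
64 * 0.693147 = 44.36.

44.36


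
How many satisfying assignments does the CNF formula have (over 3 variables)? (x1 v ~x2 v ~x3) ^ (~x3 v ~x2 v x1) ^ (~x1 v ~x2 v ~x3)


Enumerate all 8 truth assignments over 3 variables.
Test each against every clause.
Satisfying assignments found: 6.

6


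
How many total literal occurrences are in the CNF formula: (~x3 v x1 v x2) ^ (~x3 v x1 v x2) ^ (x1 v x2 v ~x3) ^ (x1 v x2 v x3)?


Clause lengths: 3, 3, 3, 3.
Sum = 3 + 3 + 3 + 3 = 12.

12


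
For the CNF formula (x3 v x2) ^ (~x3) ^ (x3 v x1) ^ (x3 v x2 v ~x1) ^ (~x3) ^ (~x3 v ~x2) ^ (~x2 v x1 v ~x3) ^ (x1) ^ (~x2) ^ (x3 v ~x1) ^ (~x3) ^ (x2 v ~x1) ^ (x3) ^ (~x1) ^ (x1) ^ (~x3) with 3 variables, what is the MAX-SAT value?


Enumerate all 8 truth assignments.
For each, count how many of the 16 clauses are satisfied.
The formula is not fully satisfiable, so the maximum is below 16.
Maximum simultaneously satisfiable clauses = 12.

12


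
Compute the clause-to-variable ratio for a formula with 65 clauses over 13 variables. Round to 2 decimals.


Clause-to-variable ratio = clauses / variables.
65 / 13 = 5.0.

5.0


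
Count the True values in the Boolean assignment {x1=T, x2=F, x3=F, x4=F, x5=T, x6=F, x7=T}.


The weight is the number of variables assigned True.
True variables: x1, x5, x7.
Weight = 3.

3


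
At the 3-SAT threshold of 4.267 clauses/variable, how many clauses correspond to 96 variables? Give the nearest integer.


The 3-SAT phase transition occurs at approximately 4.267 clauses per variable.
m = 4.267 * 96 = 409.632.
Rounded to nearest integer: 410.

410


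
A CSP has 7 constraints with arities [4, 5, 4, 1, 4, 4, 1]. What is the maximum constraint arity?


The arities are: 4, 5, 4, 1, 4, 4, 1.
Scan for the maximum value.
Maximum arity = 5.

5


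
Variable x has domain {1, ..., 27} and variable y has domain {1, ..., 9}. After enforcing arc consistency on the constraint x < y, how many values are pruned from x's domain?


For the constraint x < y, x needs a supporting value in y's domain.
x can be at most 8 (one less than y's maximum).
Valid x values from domain: 8 out of 27.
Pruned = 27 - 8 = 19.

19


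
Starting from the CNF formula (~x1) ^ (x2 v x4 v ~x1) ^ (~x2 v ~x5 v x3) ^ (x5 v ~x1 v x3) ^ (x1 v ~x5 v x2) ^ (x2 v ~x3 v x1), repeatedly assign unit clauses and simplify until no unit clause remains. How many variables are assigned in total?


Unit propagation repeatedly assigns the literal in any unit clause, then simplifies.
Assignments in order: x1 = F.
No further unit clauses remain.
Total variables assigned = 1.

1


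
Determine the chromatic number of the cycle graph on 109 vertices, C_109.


An odd cycle cannot be 2-colored: alternating two colors around the cycle returns to the start with a conflict.
Since 109 is odd, three colors are required (and three suffice).
Chromatic number = 3.

3


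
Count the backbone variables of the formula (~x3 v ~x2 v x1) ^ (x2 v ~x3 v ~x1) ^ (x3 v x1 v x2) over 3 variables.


Find all satisfying assignments: 5 model(s).
Check which variables have the same value in every model.
No variable is fixed across all models.
Backbone size = 0.

0


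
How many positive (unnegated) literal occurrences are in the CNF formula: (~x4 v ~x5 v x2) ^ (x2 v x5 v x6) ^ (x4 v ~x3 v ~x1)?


Scan each clause for unnegated literals.
Clause 1: 1 positive; Clause 2: 3 positive; Clause 3: 1 positive.
Total positive literal occurrences = 5.

5


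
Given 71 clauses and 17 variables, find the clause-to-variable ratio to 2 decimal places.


Clause-to-variable ratio = clauses / variables.
71 / 17 = 4.18.

4.18


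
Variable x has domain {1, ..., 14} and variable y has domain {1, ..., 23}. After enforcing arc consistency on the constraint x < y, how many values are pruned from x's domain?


For the constraint x < y, x needs a supporting value in y's domain.
x can be at most 22 (one less than y's maximum).
Valid x values from domain: 14 out of 14.
Pruned = 14 - 14 = 0.

0


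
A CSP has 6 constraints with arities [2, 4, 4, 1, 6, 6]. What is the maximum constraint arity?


The arities are: 2, 4, 4, 1, 6, 6.
Scan for the maximum value.
Maximum arity = 6.

6


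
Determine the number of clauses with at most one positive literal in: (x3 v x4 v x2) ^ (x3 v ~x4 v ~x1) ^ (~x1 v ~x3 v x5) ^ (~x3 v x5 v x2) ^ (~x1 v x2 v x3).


A Horn clause has at most one positive literal.
Clause 1: 3 positive lit(s) -> not Horn
Clause 2: 1 positive lit(s) -> Horn
Clause 3: 1 positive lit(s) -> Horn
Clause 4: 2 positive lit(s) -> not Horn
Clause 5: 2 positive lit(s) -> not Horn
Total Horn clauses = 2.

2


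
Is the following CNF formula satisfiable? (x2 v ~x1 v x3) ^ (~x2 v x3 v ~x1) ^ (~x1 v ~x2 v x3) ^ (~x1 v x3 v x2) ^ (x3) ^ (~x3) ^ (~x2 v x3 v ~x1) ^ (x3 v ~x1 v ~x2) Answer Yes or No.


Check all 8 possible truth assignments.
Number of satisfying assignments found: 0.
The formula is unsatisfiable.

No


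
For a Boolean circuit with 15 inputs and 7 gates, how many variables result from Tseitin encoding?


The Tseitin transformation introduces one auxiliary variable per gate.
Total variables = inputs + gates = 15 + 7 = 22.

22


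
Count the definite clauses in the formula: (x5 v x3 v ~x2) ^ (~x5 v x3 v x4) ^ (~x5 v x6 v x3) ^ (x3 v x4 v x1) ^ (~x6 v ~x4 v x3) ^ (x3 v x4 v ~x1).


A definite clause has exactly one positive literal.
Clause 1: 2 positive -> not definite
Clause 2: 2 positive -> not definite
Clause 3: 2 positive -> not definite
Clause 4: 3 positive -> not definite
Clause 5: 1 positive -> definite
Clause 6: 2 positive -> not definite
Definite clause count = 1.

1


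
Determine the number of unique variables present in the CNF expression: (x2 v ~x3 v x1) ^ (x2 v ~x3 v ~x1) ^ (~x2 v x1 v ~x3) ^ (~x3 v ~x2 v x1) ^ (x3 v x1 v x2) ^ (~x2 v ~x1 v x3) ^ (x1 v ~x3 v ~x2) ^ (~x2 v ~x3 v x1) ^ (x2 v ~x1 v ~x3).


Identify each distinct variable in the formula.
Variables found: x1, x2, x3.
Total distinct variables = 3.

3


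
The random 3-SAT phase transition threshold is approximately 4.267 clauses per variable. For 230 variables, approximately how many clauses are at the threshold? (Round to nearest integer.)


The 3-SAT phase transition occurs at approximately 4.267 clauses per variable.
m = 4.267 * 230 = 981.41.
Rounded to nearest integer: 981.

981


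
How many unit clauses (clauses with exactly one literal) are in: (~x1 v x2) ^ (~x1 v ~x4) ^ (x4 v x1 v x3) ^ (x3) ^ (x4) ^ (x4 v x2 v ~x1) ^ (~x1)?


A unit clause contains exactly one literal.
Unit clauses found: (x3), (x4), (~x1).
Count = 3.

3


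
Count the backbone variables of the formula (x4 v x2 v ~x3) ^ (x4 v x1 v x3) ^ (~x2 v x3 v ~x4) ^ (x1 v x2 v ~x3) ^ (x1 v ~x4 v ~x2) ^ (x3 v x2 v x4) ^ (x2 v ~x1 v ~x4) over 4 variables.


Find all satisfying assignments: 5 model(s).
Check which variables have the same value in every model.
No variable is fixed across all models.
Backbone size = 0.

0


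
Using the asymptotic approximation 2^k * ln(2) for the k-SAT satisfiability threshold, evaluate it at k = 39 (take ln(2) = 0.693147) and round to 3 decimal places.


Using the asymptotic formula: threshold ~ 2^k * ln(2).
2^39 = 549755813888.
549755813888 * 0.693147 = 381061593129.026.

381061593129.026


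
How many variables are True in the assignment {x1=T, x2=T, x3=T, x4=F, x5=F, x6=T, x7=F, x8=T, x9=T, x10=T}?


The weight is the number of variables assigned True.
True variables: x1, x2, x3, x6, x8, x9, x10.
Weight = 7.

7


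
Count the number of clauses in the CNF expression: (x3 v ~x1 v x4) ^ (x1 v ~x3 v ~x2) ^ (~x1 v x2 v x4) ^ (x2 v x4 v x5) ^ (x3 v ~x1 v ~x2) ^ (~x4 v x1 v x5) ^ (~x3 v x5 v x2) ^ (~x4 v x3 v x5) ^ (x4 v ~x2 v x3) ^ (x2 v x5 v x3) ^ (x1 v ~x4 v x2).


Each group enclosed in parentheses joined by ^ is one clause.
Counting the conjuncts: 11 clauses.

11


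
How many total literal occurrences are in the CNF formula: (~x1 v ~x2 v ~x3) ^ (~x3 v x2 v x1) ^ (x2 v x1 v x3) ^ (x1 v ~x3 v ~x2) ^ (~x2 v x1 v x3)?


Clause lengths: 3, 3, 3, 3, 3.
Sum = 3 + 3 + 3 + 3 + 3 = 15.

15


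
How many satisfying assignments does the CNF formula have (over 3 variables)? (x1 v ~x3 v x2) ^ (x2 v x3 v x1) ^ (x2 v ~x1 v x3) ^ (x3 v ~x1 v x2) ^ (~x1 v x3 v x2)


Enumerate all 8 truth assignments over 3 variables.
Test each against every clause.
Satisfying assignments found: 5.

5


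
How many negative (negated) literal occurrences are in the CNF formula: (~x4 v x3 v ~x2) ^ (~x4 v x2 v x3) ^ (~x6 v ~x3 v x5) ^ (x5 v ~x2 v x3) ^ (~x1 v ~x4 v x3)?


Scan each clause for negated literals.
Clause 1: 2 negative; Clause 2: 1 negative; Clause 3: 2 negative; Clause 4: 1 negative; Clause 5: 2 negative.
Total negative literal occurrences = 8.

8


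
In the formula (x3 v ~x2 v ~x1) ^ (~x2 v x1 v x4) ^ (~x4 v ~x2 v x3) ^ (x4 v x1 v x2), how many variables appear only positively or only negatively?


A pure literal appears in only one polarity across all clauses.
Pure literals: x3 (positive only).
Count = 1.

1


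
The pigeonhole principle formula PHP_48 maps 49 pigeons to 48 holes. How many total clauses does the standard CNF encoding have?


The PHP encoding has two parts:
1) At-least-one-hole clauses: 49 (one per pigeon, each with 48 literals).
2) At-most-one-pigeon-per-hole clauses: 48 holes * C(49,2) = 48 * 1176 = 56448.
Total clauses = 49 + 56448 = 56497.

56497


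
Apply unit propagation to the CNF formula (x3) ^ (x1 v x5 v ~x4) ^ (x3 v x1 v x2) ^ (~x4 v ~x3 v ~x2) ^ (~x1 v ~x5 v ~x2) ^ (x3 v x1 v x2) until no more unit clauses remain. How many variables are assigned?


Unit propagation repeatedly assigns the literal in any unit clause, then simplifies.
Assignments in order: x3 = T.
No further unit clauses remain.
Total variables assigned = 1.

1


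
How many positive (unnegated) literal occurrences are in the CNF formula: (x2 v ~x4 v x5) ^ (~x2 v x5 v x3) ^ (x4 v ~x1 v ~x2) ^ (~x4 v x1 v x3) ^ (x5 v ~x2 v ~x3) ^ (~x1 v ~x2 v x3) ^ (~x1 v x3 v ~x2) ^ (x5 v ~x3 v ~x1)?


Scan each clause for unnegated literals.
Clause 1: 2 positive; Clause 2: 2 positive; Clause 3: 1 positive; Clause 4: 2 positive; Clause 5: 1 positive; Clause 6: 1 positive; Clause 7: 1 positive; Clause 8: 1 positive.
Total positive literal occurrences = 11.

11


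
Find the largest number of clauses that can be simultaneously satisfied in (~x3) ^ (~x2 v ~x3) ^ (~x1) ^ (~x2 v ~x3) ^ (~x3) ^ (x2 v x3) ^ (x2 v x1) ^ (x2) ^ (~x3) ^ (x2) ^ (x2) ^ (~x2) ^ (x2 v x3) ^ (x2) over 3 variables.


Enumerate all 8 truth assignments.
For each, count how many of the 14 clauses are satisfied.
The formula is not fully satisfiable, so the maximum is below 14.
Maximum simultaneously satisfiable clauses = 13.

13


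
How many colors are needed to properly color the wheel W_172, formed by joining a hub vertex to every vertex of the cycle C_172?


W_172 consists of the cycle C_172 together with a hub vertex adjacent to every cycle vertex.
The cycle C_172 needs 2 colors (even cycle -> 2).
The hub is adjacent to every cycle vertex, so it must receive a new color distinct from all of them.
Chromatic number = 2 + 1 = 3.

3


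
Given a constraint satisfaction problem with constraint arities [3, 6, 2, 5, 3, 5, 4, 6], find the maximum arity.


The arities are: 3, 6, 2, 5, 3, 5, 4, 6.
Scan for the maximum value.
Maximum arity = 6.

6


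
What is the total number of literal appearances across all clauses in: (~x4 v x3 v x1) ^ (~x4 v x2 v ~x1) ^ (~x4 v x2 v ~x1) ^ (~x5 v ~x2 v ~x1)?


Clause lengths: 3, 3, 3, 3.
Sum = 3 + 3 + 3 + 3 = 12.

12


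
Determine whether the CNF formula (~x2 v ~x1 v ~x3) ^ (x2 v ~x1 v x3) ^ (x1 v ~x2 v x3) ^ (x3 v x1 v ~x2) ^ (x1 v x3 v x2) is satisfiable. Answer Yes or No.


Check all 8 possible truth assignments.
Number of satisfying assignments found: 4.
The formula is satisfiable.

Yes


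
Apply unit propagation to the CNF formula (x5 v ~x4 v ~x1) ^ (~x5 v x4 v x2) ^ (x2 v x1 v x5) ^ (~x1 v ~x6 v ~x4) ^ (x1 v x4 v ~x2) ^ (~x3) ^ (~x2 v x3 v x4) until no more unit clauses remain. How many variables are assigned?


Unit propagation repeatedly assigns the literal in any unit clause, then simplifies.
Assignments in order: x3 = F.
No further unit clauses remain.
Total variables assigned = 1.

1


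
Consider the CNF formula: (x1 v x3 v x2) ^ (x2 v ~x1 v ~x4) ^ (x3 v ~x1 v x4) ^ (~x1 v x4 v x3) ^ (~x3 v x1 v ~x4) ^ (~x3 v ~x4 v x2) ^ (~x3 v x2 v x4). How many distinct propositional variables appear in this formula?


Identify each distinct variable in the formula.
Variables found: x1, x2, x3, x4.
Total distinct variables = 4.

4


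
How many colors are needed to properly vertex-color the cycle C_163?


An odd cycle cannot be 2-colored: alternating two colors around the cycle returns to the start with a conflict.
Since 163 is odd, three colors are required (and three suffice).
Chromatic number = 3.

3


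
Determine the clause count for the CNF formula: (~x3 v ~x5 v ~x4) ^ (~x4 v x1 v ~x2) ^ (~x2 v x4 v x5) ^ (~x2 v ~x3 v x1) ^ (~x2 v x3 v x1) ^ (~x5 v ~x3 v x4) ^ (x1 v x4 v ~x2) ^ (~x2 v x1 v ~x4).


Each group enclosed in parentheses joined by ^ is one clause.
Counting the conjuncts: 8 clauses.

8


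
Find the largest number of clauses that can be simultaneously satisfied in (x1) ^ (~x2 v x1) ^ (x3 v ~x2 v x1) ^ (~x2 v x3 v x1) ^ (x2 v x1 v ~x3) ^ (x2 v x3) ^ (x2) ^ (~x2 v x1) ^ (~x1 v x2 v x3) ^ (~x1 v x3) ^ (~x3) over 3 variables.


Enumerate all 8 truth assignments.
For each, count how many of the 11 clauses are satisfied.
The formula is not fully satisfiable, so the maximum is below 11.
Maximum simultaneously satisfiable clauses = 10.

10


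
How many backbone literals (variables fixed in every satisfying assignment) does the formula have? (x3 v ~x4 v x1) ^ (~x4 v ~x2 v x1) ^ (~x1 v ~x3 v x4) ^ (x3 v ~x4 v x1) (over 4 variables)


Find all satisfying assignments: 11 model(s).
Check which variables have the same value in every model.
No variable is fixed across all models.
Backbone size = 0.

0


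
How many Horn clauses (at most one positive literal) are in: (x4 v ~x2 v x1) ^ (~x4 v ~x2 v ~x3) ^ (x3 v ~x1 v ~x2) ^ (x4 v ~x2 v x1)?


A Horn clause has at most one positive literal.
Clause 1: 2 positive lit(s) -> not Horn
Clause 2: 0 positive lit(s) -> Horn
Clause 3: 1 positive lit(s) -> Horn
Clause 4: 2 positive lit(s) -> not Horn
Total Horn clauses = 2.

2


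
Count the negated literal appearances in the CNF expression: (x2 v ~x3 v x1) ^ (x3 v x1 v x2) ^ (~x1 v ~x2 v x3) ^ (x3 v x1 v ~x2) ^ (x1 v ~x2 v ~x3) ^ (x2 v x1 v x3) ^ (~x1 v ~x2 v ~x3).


Scan each clause for negated literals.
Clause 1: 1 negative; Clause 2: 0 negative; Clause 3: 2 negative; Clause 4: 1 negative; Clause 5: 2 negative; Clause 6: 0 negative; Clause 7: 3 negative.
Total negative literal occurrences = 9.

9


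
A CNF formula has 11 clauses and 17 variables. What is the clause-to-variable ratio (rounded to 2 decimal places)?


Clause-to-variable ratio = clauses / variables.
11 / 17 = 0.65.

0.65


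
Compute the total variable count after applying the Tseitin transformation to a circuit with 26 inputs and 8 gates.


The Tseitin transformation introduces one auxiliary variable per gate.
Total variables = inputs + gates = 26 + 8 = 34.

34


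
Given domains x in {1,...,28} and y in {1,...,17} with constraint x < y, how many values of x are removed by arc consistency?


For the constraint x < y, x needs a supporting value in y's domain.
x can be at most 16 (one less than y's maximum).
Valid x values from domain: 16 out of 28.
Pruned = 28 - 16 = 12.

12


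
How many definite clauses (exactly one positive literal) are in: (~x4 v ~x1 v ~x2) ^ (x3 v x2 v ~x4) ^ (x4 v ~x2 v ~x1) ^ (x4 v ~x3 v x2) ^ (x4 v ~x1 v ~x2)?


A definite clause has exactly one positive literal.
Clause 1: 0 positive -> not definite
Clause 2: 2 positive -> not definite
Clause 3: 1 positive -> definite
Clause 4: 2 positive -> not definite
Clause 5: 1 positive -> definite
Definite clause count = 2.

2


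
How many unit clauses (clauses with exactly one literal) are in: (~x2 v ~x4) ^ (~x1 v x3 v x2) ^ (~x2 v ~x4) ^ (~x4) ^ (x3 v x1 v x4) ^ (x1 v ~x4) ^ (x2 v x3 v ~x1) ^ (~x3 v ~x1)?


A unit clause contains exactly one literal.
Unit clauses found: (~x4).
Count = 1.

1


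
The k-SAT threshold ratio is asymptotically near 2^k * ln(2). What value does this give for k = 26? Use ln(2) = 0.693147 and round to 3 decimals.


Using the asymptotic formula: threshold ~ 2^k * ln(2).
2^26 = 67108864.
67108864 * 0.693147 = 46516307.755.

46516307.755


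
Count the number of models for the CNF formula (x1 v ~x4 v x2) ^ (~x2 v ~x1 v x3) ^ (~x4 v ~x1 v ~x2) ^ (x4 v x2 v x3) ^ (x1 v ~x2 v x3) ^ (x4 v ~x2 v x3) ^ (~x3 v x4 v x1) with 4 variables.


Enumerate all 16 truth assignments over 4 variables.
Test each against every clause.
Satisfying assignments found: 5.

5


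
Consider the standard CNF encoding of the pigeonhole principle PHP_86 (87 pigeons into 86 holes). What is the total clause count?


The PHP encoding has two parts:
1) At-least-one-hole clauses: 87 (one per pigeon, each with 86 literals).
2) At-most-one-pigeon-per-hole clauses: 86 holes * C(87,2) = 86 * 3741 = 321726.
Total clauses = 87 + 321726 = 321813.

321813


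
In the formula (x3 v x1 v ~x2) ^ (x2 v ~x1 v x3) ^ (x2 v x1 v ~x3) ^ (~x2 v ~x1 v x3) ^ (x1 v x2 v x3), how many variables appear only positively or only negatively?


A pure literal appears in only one polarity across all clauses.
No pure literals found.
Count = 0.

0


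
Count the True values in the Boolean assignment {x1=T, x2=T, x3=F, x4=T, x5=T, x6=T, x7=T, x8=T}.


The weight is the number of variables assigned True.
True variables: x1, x2, x4, x5, x6, x7, x8.
Weight = 7.

7


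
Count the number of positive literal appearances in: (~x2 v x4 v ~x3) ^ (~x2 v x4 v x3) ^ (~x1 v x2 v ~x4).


Scan each clause for unnegated literals.
Clause 1: 1 positive; Clause 2: 2 positive; Clause 3: 1 positive.
Total positive literal occurrences = 4.

4


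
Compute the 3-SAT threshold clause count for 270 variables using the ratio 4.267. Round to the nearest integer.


The 3-SAT phase transition occurs at approximately 4.267 clauses per variable.
m = 4.267 * 270 = 1152.09.
Rounded to nearest integer: 1152.

1152


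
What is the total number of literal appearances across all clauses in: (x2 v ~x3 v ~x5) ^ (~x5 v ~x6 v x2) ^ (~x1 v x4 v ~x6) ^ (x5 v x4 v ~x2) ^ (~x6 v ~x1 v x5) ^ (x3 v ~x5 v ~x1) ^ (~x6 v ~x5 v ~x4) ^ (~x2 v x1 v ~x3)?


Clause lengths: 3, 3, 3, 3, 3, 3, 3, 3.
Sum = 3 + 3 + 3 + 3 + 3 + 3 + 3 + 3 = 24.

24


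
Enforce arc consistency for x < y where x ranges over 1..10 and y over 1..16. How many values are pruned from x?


For the constraint x < y, x needs a supporting value in y's domain.
x can be at most 15 (one less than y's maximum).
Valid x values from domain: 10 out of 10.
Pruned = 10 - 10 = 0.

0


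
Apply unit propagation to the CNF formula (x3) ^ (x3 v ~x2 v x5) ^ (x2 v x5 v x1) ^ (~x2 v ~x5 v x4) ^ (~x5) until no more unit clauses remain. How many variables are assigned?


Unit propagation repeatedly assigns the literal in any unit clause, then simplifies.
Assignments in order: x3 = T, x5 = F.
No further unit clauses remain.
Total variables assigned = 2.

2


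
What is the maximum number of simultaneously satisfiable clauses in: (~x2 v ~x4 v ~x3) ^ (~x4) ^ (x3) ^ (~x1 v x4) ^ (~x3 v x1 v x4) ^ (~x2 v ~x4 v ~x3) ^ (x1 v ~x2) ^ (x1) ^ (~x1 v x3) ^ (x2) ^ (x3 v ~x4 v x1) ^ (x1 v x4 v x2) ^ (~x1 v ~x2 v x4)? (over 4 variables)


Enumerate all 16 truth assignments.
For each, count how many of the 13 clauses are satisfied.
The formula is not fully satisfiable, so the maximum is below 13.
Maximum simultaneously satisfiable clauses = 11.

11


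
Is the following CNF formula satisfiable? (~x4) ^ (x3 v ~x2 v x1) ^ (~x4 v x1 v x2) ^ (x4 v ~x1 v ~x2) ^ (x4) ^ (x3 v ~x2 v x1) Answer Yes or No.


Check all 16 possible truth assignments.
Number of satisfying assignments found: 0.
The formula is unsatisfiable.

No
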